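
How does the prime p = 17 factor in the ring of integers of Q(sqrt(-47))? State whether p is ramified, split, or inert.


K = Q(sqrt(-47)). Since d mod 4 = 1, disc(K) = -47.
Check p | disc: -47 mod 17 = 4.
p does not divide disc. Compute Legendre symbol (d/p):
4^((17-1)/2) mod 17 = 1
(d/p) = 1, so p splits: (p) = P*P' with e=1, f=1, g=2.
Therefore p is split.

split


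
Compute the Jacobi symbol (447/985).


Compute (447/985) via quadratic reciprocity:
  reciprocity: (447/985) -> +(985/447)
  reduce: (91/447)
  reciprocity: (91/447) -> -(447/91)
  reduce: (83/91)
  reciprocity: (83/91) -> -(91/83)
  reduce: (8/83)
  pull out 2: (2/83) = -1  (since 83 mod 8 = 3)
  pull out 2: (2/83) = -1  (since 83 mod 8 = 3)
  pull out 2: (2/83) = -1  (since 83 mod 8 = 3)
  (1/83) = 1
Product of signs = -1

-1


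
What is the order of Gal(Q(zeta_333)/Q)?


|Gal(Q(zeta_333)/Q)| = phi(333)
= 216

216


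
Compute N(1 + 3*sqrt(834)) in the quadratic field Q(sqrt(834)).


N(a + b*sqrt(d)) = a^2 - d*b^2
= (1)^2 - (834)*(3)^2
= 1 - 7506
= -7505

-7505


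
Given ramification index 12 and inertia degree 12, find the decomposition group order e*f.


|D_P| = e * f
= 12 * 12
= 144

144


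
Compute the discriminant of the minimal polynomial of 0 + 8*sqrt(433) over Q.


The element 0 + 8*sqrt(433) has minimal polynomial:
x^2 + 0*x - 27712
Discriminant = (0)^2 - 4*(-27712)
= 0 + 110848
= 110848

110848


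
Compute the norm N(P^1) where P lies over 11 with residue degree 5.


N(P^a) = p^(a*f)
= 11^(1*5)
= 11^5
= 161051

161051


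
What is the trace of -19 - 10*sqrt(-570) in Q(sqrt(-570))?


Tr(a + b*sqrt(d)) = (a + b*sqrt(d)) + (a - b*sqrt(d)) = 2a
= 2 * (-19)
= -38

-38


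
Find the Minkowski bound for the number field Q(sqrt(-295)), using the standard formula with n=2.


d = -295, d mod 4 = 1, so disc(K) = d = -295; |disc(K)| = 295
Imaginary quadratic field, so n = 2, s = r2 = 1, r1 = 0
M = (n!/n^n) * (4/pi)^s * sqrt(|disc(K)|) = (2!/2^2) * (4/pi)^1 * sqrt(295)
= 0.5 * 1.273240 * 17.175564
= 10.9343

10.9343


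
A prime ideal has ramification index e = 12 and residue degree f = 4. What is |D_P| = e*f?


|D_P| = e * f
= 12 * 4
= 48

48


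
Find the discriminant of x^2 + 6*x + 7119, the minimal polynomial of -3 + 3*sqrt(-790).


The element -3 + 3*sqrt(-790) has minimal polynomial:
x^2 + 6*x + 7119
Discriminant = (6)^2 - 4*(7119)
= 36 - 28476
= -28440

-28440


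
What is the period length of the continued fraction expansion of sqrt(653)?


Run the CF algorithm for sqrt(653).
a_0 = floor(sqrt(653)) = 25; set m_0=0, q_0=1.
Recurrence: m' = q*a - m,  q' = (d - m'^2)/q,  a' = floor((a_0 + m')/q').
  step 1: m=25, q=28, a=1
  step 2: m=3, q=23, a=1
  step 3: m=20, q=11, a=4
  step 4: m=24, q=7, a=7
  step 5: m=25, q=4, a=12
  step 6: m=23, q=31, a=1
  step 7: m=8, q=19, a=1
  step 8: m=11, q=28, a=1
  step 9: m=17, q=13, a=3
  step 10: m=22, q=13, a=3
  step 11: m=17, q=28, a=1
  step 12: m=11, q=19, a=1
  step 13: m=8, q=31, a=1
  step 14: m=23, q=4, a=12
  step 15: m=25, q=7, a=7
  step 16: m=24, q=11, a=4
  step 17: m=20, q=23, a=1
  step 18: m=3, q=28, a=1
  step 19: m=25, q=1, a=50
a_19 = 2*a_0 = 50, so the period closes here.
sqrt(653) = [25; 1, 1, 4, 7, 12, 1, 1, 1, 3, 3, 1, 1, 1, 12, 7, 4, 1, 1, 50]
Period length = 19

19


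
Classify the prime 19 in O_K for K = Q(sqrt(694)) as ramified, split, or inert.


K = Q(sqrt(694)). Since d mod 4 = 2, disc(K) = 2776.
Check p | disc: 2776 mod 19 = 2.
p does not divide disc. Compute Legendre symbol (d/p):
10^((19-1)/2) mod 19 = -1
(d/p) = -1, so p is inert: (p) stays prime with e=1, f=2, g=1.
Therefore p is inert.

inert


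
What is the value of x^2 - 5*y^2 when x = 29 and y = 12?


x^2 - d*y^2
= 29^2 - 5*12^2
= 841 - 720
= 121

121


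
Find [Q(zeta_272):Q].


The degree equals Euler's totient phi(272).
272 = 2^4 * 17
phi(272) = 128

128


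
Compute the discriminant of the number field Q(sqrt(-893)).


For K = Q(sqrt(d)) with d squarefree: disc(K) = d if d = 1 mod 4, and disc(K) = 4d if d = 2 or 3 mod 4.
Here d = -893, and d mod 4 = 3.
d = 3 mod 4, not 1 (O_K = Z[sqrt(d)]), so disc(K) = 4d = 4 * (-893) = -3572

-3572


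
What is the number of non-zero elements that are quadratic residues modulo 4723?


For prime p, the number of non-zero quadratic residues is (p-1)/2.
= (4723-1)/2
= 2361

2361


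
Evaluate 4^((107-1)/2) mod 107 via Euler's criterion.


p = 107 is prime and the exponent is (p-1)/2 = 53, so by Euler's criterion 4^53 = (4/107) = +1 or -1 mod 107.
Compute by square-and-multiply:
  53 = 32 + 16 + 4 + 1 (binary 110101)
  Repeated squaring mod 107: 4^1 = 4, 4^2 = 16, 4^4 = 42, 4^8 = 52, 4^16 = 29, 4^32 = 92
  4^53 = 4^32 * 4^16 * 4^4 * 4^1 = 92 * 29 * 42 * 4 mod 107
    92 * 29 = 2668 = 100 mod 107
    100 * 42 = 4200 = 27 mod 107
    27 * 4 = 108 = 1 mod 107
  4^53 = 1 mod 107
Result 1: 4 is a quadratic residue mod 107.
4^53 mod 107 = 1

1


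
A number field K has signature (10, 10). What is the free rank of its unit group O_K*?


By Dirichlet's unit theorem:
rank = r1 + r2 - 1
= 10 + 10 - 1
= 19

19


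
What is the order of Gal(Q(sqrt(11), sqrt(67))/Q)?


The 2 square roots of distinct primes are multiplicatively independent over Q,
so [K:Q] = 2^2 and Gal(K/Q) is isomorphic to (Z/2Z)^2.
|Gal| = 2^2 = 4

4


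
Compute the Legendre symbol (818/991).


p = 991 is prime, so compute (818/991) with the reciprocity algorithm (Jacobi-symbol steps: pull out 2s via (2/n), flip via reciprocity, reduce):
  pull out 2: (2/991) = +1  (since 991 mod 8 = 7)
  reciprocity: (409/991) -> +(991/409)
  reduce: (173/409)
  reciprocity: (173/409) -> +(409/173)
  reduce: (63/173)
  reciprocity: (63/173) -> +(173/63)
  reduce: (47/63)
  reciprocity: (47/63) -> -(63/47)
  reduce: (16/47)
  pull out 2: (2/47) = +1  (since 47 mod 8 = 7)
  pull out 2: (2/47) = +1  (since 47 mod 8 = 7)
  pull out 2: (2/47) = +1  (since 47 mod 8 = 7)
  pull out 2: (2/47) = +1  (since 47 mod 8 = 7)
  (1/47) = 1
Product of signs = -1
(818/991) = -1

-1


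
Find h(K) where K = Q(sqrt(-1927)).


K = Q(sqrt(-1927)). d mod 4 = 1, so D = disc(K) = d = -1927
h(K) equals the number of primitive reduced positive-definite forms (a, b, c) = a*x^2 + b*x*y + c*y^2 with b^2 - 4ac = D,
where reduced means |b| <= a <= c, with b >= 0 whenever |b| = a or a = c, and primitive means gcd(a, b, c) = 1.
Reduced forces 3a^2 <= |D| = 1927, so 1 <= a <= 25; b must have the parity of D, and c = (b^2 - D)/(4a) must be an integer >= a.
Enumerate a = 1..25, b in [-a, a]:
  a=1: (1, 1, 482)  [1]
  a=2: (2, -1, 241), (2, 1, 241)  [2]
  a=3: none
  a=4: (4, -3, 121), (4, 3, 121)  [2]
  a=5..7: none
  a=8: (8, -5, 61), (8, 5, 61)  [2]
  a=9..10: none
  a=11: (11, -3, 44), (11, 3, 44)  [2]
  a=12: none
  a=13: (13, -7, 38), (13, 7, 38)  [2]
  a=14..15: none
  a=16: (16, -11, 32), (16, 11, 32)  [2]
  a=17..18: none
  a=19: (19, -7, 26), (19, 7, 26)  [2]
  a=20..21: none
  a=22: (22, -19, 26), (22, 3, 22), (22, 19, 26)  [3]
  a=23..25: none
Total reduced forms: 1 + 2 + 2 + 2 + 2 + 2 + 2 + 2 + 3 = 18
h = 18

18


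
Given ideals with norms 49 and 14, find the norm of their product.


N(IJ) = N(I) * N(J)
= 49 * 14
= 686

686


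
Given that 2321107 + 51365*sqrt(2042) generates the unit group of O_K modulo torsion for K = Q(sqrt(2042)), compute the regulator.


epsilon = 2321107 + 51365*sqrt(2042)
= 4.6422e+06
R = ln(4.6422e+06)
= 15.3507

15.3507


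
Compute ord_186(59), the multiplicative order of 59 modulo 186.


We want ord_186(59), the smallest k >= 1 with 59^k = 1 mod 186.
n = 186 = 2 * 3 * 31, phi(186) = 60; the order divides phi(n).
Divisors of 60: 1, 2, 3, 4, 5, 6, 10, 12, 15, 20, 30, 60
Repeated squaring mod 186: 59^1 = 59, 59^2 = 133, 59^4 = 19, 59^8 = 175, 59^16 = 121, 59^32 = 133
Test divisors in increasing order:
  k=1: 59^1 = 59 mod 186
  k=2: 59^2 = 133 mod 186
  k=3: 59^3 = 133 * 59 = 35 mod 186
  k=4: 59^4 = 19 mod 186
  k=5: 59^5 = 19 * 59 = 5 mod 186
  k=6: 59^6 = 19 * 133 = 109 mod 186
  k=10: 59^10 = 175 * 133 = 25 mod 186
  k=12: 59^12 = 175 * 19 = 163 mod 186
  k=15: 59^15 = 175 * 19 * 133 * 59 = 125 mod 186
  k=20: 59^20 = 121 * 19 = 67 mod 186
  k=30: 59^30 = 121 * 175 * 19 * 133 = 1 mod 186  <- first divisor giving 1
Order = 30

30


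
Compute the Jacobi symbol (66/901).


Compute (66/901) via quadratic reciprocity:
  pull out 2: (2/901) = -1  (since 901 mod 8 = 5)
  reciprocity: (33/901) -> +(901/33)
  reduce: (10/33)
  pull out 2: (2/33) = +1  (since 33 mod 8 = 1)
  reciprocity: (5/33) -> +(33/5)
  reduce: (3/5)
  reciprocity: (3/5) -> +(5/3)
  reduce: (2/3)
  pull out 2: (2/3) = -1  (since 3 mod 8 = 3)
  (1/3) = 1
Product of signs = 1

1


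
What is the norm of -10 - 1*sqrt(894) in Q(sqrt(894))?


N(a + b*sqrt(d)) = a^2 - d*b^2
= (-10)^2 - (894)*(-1)^2
= 100 - 894
= -794

-794


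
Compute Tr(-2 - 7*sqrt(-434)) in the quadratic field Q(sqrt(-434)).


Tr(a + b*sqrt(d)) = (a + b*sqrt(d)) + (a - b*sqrt(d)) = 2a
= 2 * (-2)
= -4

-4


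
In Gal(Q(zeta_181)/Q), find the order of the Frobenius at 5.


The Frobenius at p in Gal(Q(zeta_n)/Q) = (Z/nZ)* is the class of p, so its order is ord_181(5), the smallest k >= 1 with 5^k = 1 mod 181.
n = 181 = 181, phi(181) = 180; the order divides phi(n).
Divisors of 180: 1, 2, 3, 4, 5, 6, 9, 10, 12, 15, 18, 20, 30, 36, 45, 60, 90, 180
Repeated squaring mod 181: 5^1 = 5, 5^2 = 25, 5^4 = 82, 5^8 = 27, 5^16 = 5, 5^32 = 25, 5^64 = 82, 5^128 = 27
Test divisors in increasing order:
  k=1: 5^1 = 5 mod 181
  k=2: 5^2 = 25 mod 181
  k=3: 5^3 = 25 * 5 = 125 mod 181
  k=4: 5^4 = 82 mod 181
  k=5: 5^5 = 82 * 5 = 48 mod 181
  k=6: 5^6 = 82 * 25 = 59 mod 181
  k=9: 5^9 = 27 * 5 = 135 mod 181
  k=10: 5^10 = 27 * 25 = 132 mod 181
  k=12: 5^12 = 27 * 82 = 42 mod 181
  k=15: 5^15 = 27 * 82 * 25 * 5 = 1 mod 181  <- first divisor giving 1
Order = 15

15


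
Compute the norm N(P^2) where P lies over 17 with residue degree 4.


N(P^a) = p^(a*f)
= 17^(2*4)
= 17^8
= 6975757441

6975757441


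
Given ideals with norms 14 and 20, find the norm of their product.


N(IJ) = N(I) * N(J)
= 14 * 20
= 280

280


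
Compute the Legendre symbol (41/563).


p = 563 is prime, so compute (41/563) with the reciprocity algorithm (Jacobi-symbol steps: pull out 2s via (2/n), flip via reciprocity, reduce):
  reciprocity: (41/563) -> +(563/41)
  reduce: (30/41)
  pull out 2: (2/41) = +1  (since 41 mod 8 = 1)
  reciprocity: (15/41) -> +(41/15)
  reduce: (11/15)
  reciprocity: (11/15) -> -(15/11)
  reduce: (4/11)
  pull out 2: (2/11) = -1  (since 11 mod 8 = 3)
  pull out 2: (2/11) = -1  (since 11 mod 8 = 3)
  (1/11) = 1
Product of signs = -1
(41/563) = -1

-1


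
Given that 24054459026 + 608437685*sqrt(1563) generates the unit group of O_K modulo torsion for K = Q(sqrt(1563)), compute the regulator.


epsilon = 24054459026 + 608437685*sqrt(1563)
= 4.8109e+10
R = ln(4.8109e+10)
= 24.5967

24.5967


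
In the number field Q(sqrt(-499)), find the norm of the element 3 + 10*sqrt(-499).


N(a + b*sqrt(d)) = a^2 - d*b^2
= (3)^2 - (-499)*(10)^2
= 9 + 49900
= 49909

49909


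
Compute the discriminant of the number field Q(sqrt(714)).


For K = Q(sqrt(d)) with d squarefree: disc(K) = d if d = 1 mod 4, and disc(K) = 4d if d = 2 or 3 mod 4.
Here d = 714, and d mod 4 = 2.
d = 2 mod 4, not 1 (O_K = Z[sqrt(d)]), so disc(K) = 4d = 4 * (714) = 2856

2856


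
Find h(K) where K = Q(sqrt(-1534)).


K = Q(sqrt(-1534)). d mod 4 = 2, so D = disc(K) = 4d = -6136
h(K) equals the number of primitive reduced positive-definite forms (a, b, c) = a*x^2 + b*x*y + c*y^2 with b^2 - 4ac = D,
where reduced means |b| <= a <= c, with b >= 0 whenever |b| = a or a = c, and primitive means gcd(a, b, c) = 1.
Reduced forces 3a^2 <= |D| = 6136, so 1 <= a <= 45; b must have the parity of D, and c = (b^2 - D)/(4a) must be an integer >= a.
Enumerate a = 1..45, b in [-a, a]:
  a=1: (1, 0, 1534)  [1]
  a=2: (2, 0, 767)  [1]
  a=3..4: none
  a=5: (5, -2, 307), (5, 2, 307)  [2]
  a=6..9: none
  a=10: (10, -8, 155), (10, 8, 155)  [2]
  a=11..12: none
  a=13: (13, 0, 118)  [1]
  a=14..16: none
  a=17: (17, -16, 94), (17, 16, 94)  [2]
  a=18: none
  a=19: (19, -18, 85), (19, 18, 85)  [2]
  a=20..24: none
  a=25: (25, -8, 62), (25, 8, 62)  [2]
  a=26: (26, 0, 59)  [1]
  a=27..30: none
  a=31: (31, -8, 50), (31, 8, 50)  [2]
  a=32..33: none
  a=34: (34, -16, 47), (34, 16, 47)  [2]
  a=35..37: none
  a=38: (38, -20, 43), (38, 20, 43)  [2]
  a=39..45: none
Total reduced forms: 1 + 1 + 2 + 2 + 1 + 2 + 2 + 2 + 1 + 2 + 2 + 2 = 20
h = 20

20


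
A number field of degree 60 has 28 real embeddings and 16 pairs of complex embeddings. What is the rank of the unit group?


By Dirichlet's unit theorem:
rank = r1 + r2 - 1
= 28 + 16 - 1
= 43

43


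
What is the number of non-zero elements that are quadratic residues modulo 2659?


For prime p, the number of non-zero quadratic residues is (p-1)/2.
= (2659-1)/2
= 1329

1329


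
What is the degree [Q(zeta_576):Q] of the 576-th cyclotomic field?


The degree equals Euler's totient phi(576).
576 = 2^6 * 3^2
phi(576) = 192

192


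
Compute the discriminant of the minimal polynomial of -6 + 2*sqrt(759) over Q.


The element -6 + 2*sqrt(759) has minimal polynomial:
x^2 + 12*x - 3000
Discriminant = (12)^2 - 4*(-3000)
= 144 + 12000
= 12144

12144


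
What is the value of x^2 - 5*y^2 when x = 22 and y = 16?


x^2 - d*y^2
= 22^2 - 5*16^2
= 484 - 1280
= -796

-796


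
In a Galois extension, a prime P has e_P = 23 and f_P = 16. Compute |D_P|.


|D_P| = e * f
= 23 * 16
= 368

368


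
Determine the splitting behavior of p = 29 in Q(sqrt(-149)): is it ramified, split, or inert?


K = Q(sqrt(-149)). Since d mod 4 = 3, disc(K) = -596.
Check p | disc: -596 mod 29 = 13.
p does not divide disc. Compute Legendre symbol (d/p):
25^((29-1)/2) mod 29 = 1
(d/p) = 1, so p splits: (p) = P*P' with e=1, f=1, g=2.
Therefore p is split.

split


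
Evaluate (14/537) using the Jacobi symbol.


Compute (14/537) via quadratic reciprocity:
  pull out 2: (2/537) = +1  (since 537 mod 8 = 1)
  reciprocity: (7/537) -> +(537/7)
  reduce: (5/7)
  reciprocity: (5/7) -> +(7/5)
  reduce: (2/5)
  pull out 2: (2/5) = -1  (since 5 mod 8 = 5)
  (1/5) = 1
Product of signs = -1

-1


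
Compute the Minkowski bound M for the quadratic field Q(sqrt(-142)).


d = -142, d mod 4 = 2, so disc(K) = 4d = -568; |disc(K)| = 568
Imaginary quadratic field, so n = 2, s = r2 = 1, r1 = 0
M = (n!/n^n) * (4/pi)^s * sqrt(|disc(K)|) = (2!/2^2) * (4/pi)^1 * sqrt(568)
= 0.5 * 1.273240 * 23.832751
= 15.1724

15.1724


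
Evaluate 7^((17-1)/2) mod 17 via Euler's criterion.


p = 17 is prime and the exponent is (p-1)/2 = 8, so by Euler's criterion 7^8 = (7/17) = +1 or -1 mod 17.
Compute by square-and-multiply:
  8 = 8 (binary 1000)
  Repeated squaring mod 17: 7^1 = 7, 7^2 = 15, 7^4 = 4, 7^8 = 16
  7^8 = 16 mod 17
Result 16 = p - 1 = -1 mod 17: 7 is a quadratic non-residue mod 17. As a residue in [0, p-1] the value is 16.
7^8 mod 17 = 16

16


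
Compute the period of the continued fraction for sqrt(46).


Run the CF algorithm for sqrt(46).
a_0 = floor(sqrt(46)) = 6; set m_0=0, q_0=1.
Recurrence: m' = q*a - m,  q' = (d - m'^2)/q,  a' = floor((a_0 + m')/q').
  step 1: m=6, q=10, a=1
  step 2: m=4, q=3, a=3
  step 3: m=5, q=7, a=1
  step 4: m=2, q=6, a=1
  step 5: m=4, q=5, a=2
  step 6: m=6, q=2, a=6
  step 7: m=6, q=5, a=2
  step 8: m=4, q=6, a=1
  step 9: m=2, q=7, a=1
  step 10: m=5, q=3, a=3
  step 11: m=4, q=10, a=1
  step 12: m=6, q=1, a=12
a_12 = 2*a_0 = 12, so the period closes here.
sqrt(46) = [6; 1, 3, 1, 1, 2, 6, 2, 1, 1, 3, 1, 12]
Period length = 12

12


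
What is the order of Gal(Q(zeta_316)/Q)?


|Gal(Q(zeta_316)/Q)| = phi(316)
= 156

156


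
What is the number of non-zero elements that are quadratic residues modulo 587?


For prime p, the number of non-zero quadratic residues is (p-1)/2.
= (587-1)/2
= 293

293


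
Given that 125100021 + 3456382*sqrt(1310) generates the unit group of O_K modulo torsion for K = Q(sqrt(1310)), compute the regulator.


epsilon = 125100021 + 3456382*sqrt(1310)
= 2.5020e+08
R = ln(2.5020e+08)
= 19.3378

19.3378


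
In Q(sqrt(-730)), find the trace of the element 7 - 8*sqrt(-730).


Tr(a + b*sqrt(d)) = (a + b*sqrt(d)) + (a - b*sqrt(d)) = 2a
= 2 * (7)
= 14

14


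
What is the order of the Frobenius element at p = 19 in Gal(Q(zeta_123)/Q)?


The Frobenius at p in Gal(Q(zeta_n)/Q) = (Z/nZ)* is the class of p, so its order is ord_123(19), the smallest k >= 1 with 19^k = 1 mod 123.
n = 123 = 3 * 41, phi(123) = 80; the order divides phi(n).
Divisors of 80: 1, 2, 4, 5, 8, 10, 16, 20, 40, 80
Repeated squaring mod 123: 19^1 = 19, 19^2 = 115, 19^4 = 64, 19^8 = 37, 19^16 = 16, 19^32 = 10, 19^64 = 100
Test divisors in increasing order:
  k=1: 19^1 = 19 mod 123
  k=2: 19^2 = 115 mod 123
  k=4: 19^4 = 64 mod 123
  k=5: 19^5 = 64 * 19 = 109 mod 123
  k=8: 19^8 = 37 mod 123
  k=10: 19^10 = 37 * 115 = 73 mod 123
  k=16: 19^16 = 16 mod 123
  k=20: 19^20 = 16 * 64 = 40 mod 123
  k=40: 19^40 = 10 * 37 = 1 mod 123  <- first divisor giving 1
Order = 40

40


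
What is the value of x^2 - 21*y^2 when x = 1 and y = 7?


x^2 - d*y^2
= 1^2 - 21*7^2
= 1 - 1029
= -1028

-1028


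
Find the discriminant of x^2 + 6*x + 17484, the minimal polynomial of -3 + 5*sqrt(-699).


The element -3 + 5*sqrt(-699) has minimal polynomial:
x^2 + 6*x + 17484
Discriminant = (6)^2 - 4*(17484)
= 36 - 69936
= -69900

-69900


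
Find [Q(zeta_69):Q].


The degree equals Euler's totient phi(69).
69 = 3 * 23
phi(69) = 44

44


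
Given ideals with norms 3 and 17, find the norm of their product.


N(IJ) = N(I) * N(J)
= 3 * 17
= 51

51


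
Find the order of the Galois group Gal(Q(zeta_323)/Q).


|Gal(Q(zeta_323)/Q)| = phi(323)
= 288

288


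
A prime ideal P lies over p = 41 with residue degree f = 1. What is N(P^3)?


N(P^a) = p^(a*f)
= 41^(3*1)
= 41^3
= 68921

68921


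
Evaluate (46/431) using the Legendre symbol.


p = 431 is prime, so compute (46/431) with the reciprocity algorithm (Jacobi-symbol steps: pull out 2s via (2/n), flip via reciprocity, reduce):
  pull out 2: (2/431) = +1  (since 431 mod 8 = 7)
  reciprocity: (23/431) -> -(431/23)
  reduce: (17/23)
  reciprocity: (17/23) -> +(23/17)
  reduce: (6/17)
  pull out 2: (2/17) = +1  (since 17 mod 8 = 1)
  reciprocity: (3/17) -> +(17/3)
  reduce: (2/3)
  pull out 2: (2/3) = -1  (since 3 mod 8 = 3)
  (1/3) = 1
Product of signs = 1
(46/431) = 1

1


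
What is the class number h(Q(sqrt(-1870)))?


K = Q(sqrt(-1870)). d mod 4 = 2, so D = disc(K) = 4d = -7480
h(K) equals the number of primitive reduced positive-definite forms (a, b, c) = a*x^2 + b*x*y + c*y^2 with b^2 - 4ac = D,
where reduced means |b| <= a <= c, with b >= 0 whenever |b| = a or a = c, and primitive means gcd(a, b, c) = 1.
Reduced forces 3a^2 <= |D| = 7480, so 1 <= a <= 49; b must have the parity of D, and c = (b^2 - D)/(4a) must be an integer >= a.
Enumerate a = 1..49, b in [-a, a]:
  a=1: (1, 0, 1870)  [1]
  a=2: (2, 0, 935)  [1]
  a=3..4: none
  a=5: (5, 0, 374)  [1]
  a=6..9: none
  a=10: (10, 0, 187)  [1]
  a=11: (11, 0, 170)  [1]
  a=12..16: none
  a=17: (17, 0, 110)  [1]
  a=18: none
  a=19: (19, -14, 101), (19, 14, 101)  [2]
  a=20..21: none
  a=22: (22, 0, 85)  [1]
  a=23: (23, -8, 82), (23, 8, 82)  [2]
  a=24..33: none
  a=34: (34, 0, 55)  [1]
  a=35..37: none
  a=38: (38, -24, 53), (38, 24, 53)  [2]
  a=39..40: none
  a=41: (41, -8, 46), (41, 8, 46)  [2]
  a=42..49: none
Total reduced forms: 1 + 1 + 1 + 1 + 1 + 1 + 2 + 1 + 2 + 1 + 2 + 2 = 16
h = 16

16


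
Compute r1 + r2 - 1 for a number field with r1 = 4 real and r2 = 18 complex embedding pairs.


By Dirichlet's unit theorem:
rank = r1 + r2 - 1
= 4 + 18 - 1
= 21

21


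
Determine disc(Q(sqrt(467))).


For K = Q(sqrt(d)) with d squarefree: disc(K) = d if d = 1 mod 4, and disc(K) = 4d if d = 2 or 3 mod 4.
Here d = 467, and d mod 4 = 3.
d = 3 mod 4, not 1 (O_K = Z[sqrt(d)]), so disc(K) = 4d = 4 * (467) = 1868

1868


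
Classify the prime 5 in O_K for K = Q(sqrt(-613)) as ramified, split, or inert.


K = Q(sqrt(-613)). Since d mod 4 = 3, disc(K) = -2452.
Check p | disc: -2452 mod 5 = 3.
p does not divide disc. Compute Legendre symbol (d/p):
2^((5-1)/2) mod 5 = -1
(d/p) = -1, so p is inert: (p) stays prime with e=1, f=2, g=1.
Therefore p is inert.

inert


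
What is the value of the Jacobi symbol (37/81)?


Compute (37/81) via quadratic reciprocity:
  reciprocity: (37/81) -> +(81/37)
  reduce: (7/37)
  reciprocity: (7/37) -> +(37/7)
  reduce: (2/7)
  pull out 2: (2/7) = +1  (since 7 mod 8 = 7)
  (1/7) = 1
Product of signs = 1

1


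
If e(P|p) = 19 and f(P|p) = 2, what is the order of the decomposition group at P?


|D_P| = e * f
= 19 * 2
= 38

38


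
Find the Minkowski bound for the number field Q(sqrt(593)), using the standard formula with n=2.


d = 593, d mod 4 = 1, so disc(K) = d = 593; |disc(K)| = 593
Real quadratic field, so n = 2, s = r2 = 0, r1 = 2
M = (n!/n^n) * (4/pi)^s * sqrt(|disc(K)|) = (2!/2^2) * (4/pi)^0 * sqrt(593)
= 0.5 * 1.000000 * 24.351591
= 12.1758

12.1758


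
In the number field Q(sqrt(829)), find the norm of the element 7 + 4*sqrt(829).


N(a + b*sqrt(d)) = a^2 - d*b^2
= (7)^2 - (829)*(4)^2
= 49 - 13264
= -13215

-13215


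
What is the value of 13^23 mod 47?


p = 47 is prime and the exponent is (p-1)/2 = 23, so by Euler's criterion 13^23 = (13/47) = +1 or -1 mod 47.
Compute by square-and-multiply:
  23 = 16 + 4 + 2 + 1 (binary 10111)
  Repeated squaring mod 47: 13^1 = 13, 13^2 = 28, 13^4 = 32, 13^8 = 37, 13^16 = 6
  13^23 = 13^16 * 13^4 * 13^2 * 13^1 = 6 * 32 * 28 * 13 mod 47
    6 * 32 = 192 = 4 mod 47
    4 * 28 = 112 = 18 mod 47
    18 * 13 = 234 = 46 mod 47
  13^23 = 46 mod 47
Result 46 = p - 1 = -1 mod 47: 13 is a quadratic non-residue mod 47. As a residue in [0, p-1] the value is 46.
13^23 mod 47 = 46

46


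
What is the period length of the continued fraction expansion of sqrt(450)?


Run the CF algorithm for sqrt(450).
a_0 = floor(sqrt(450)) = 21; set m_0=0, q_0=1.
Recurrence: m' = q*a - m,  q' = (d - m'^2)/q,  a' = floor((a_0 + m')/q').
  step 1: m=21, q=9, a=4
  step 2: m=15, q=25, a=1
  step 3: m=10, q=14, a=2
  step 4: m=18, q=9, a=4
  step 5: m=18, q=14, a=2
  step 6: m=10, q=25, a=1
  step 7: m=15, q=9, a=4
  step 8: m=21, q=1, a=42
a_8 = 2*a_0 = 42, so the period closes here.
sqrt(450) = [21; 4, 1, 2, 4, 2, 1, 4, 42]
Period length = 8

8


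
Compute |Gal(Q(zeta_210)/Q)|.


|Gal(Q(zeta_210)/Q)| = phi(210)
= 48

48


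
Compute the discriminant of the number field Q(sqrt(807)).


For K = Q(sqrt(d)) with d squarefree: disc(K) = d if d = 1 mod 4, and disc(K) = 4d if d = 2 or 3 mod 4.
Here d = 807, and d mod 4 = 3.
d = 3 mod 4, not 1 (O_K = Z[sqrt(d)]), so disc(K) = 4d = 4 * (807) = 3228

3228


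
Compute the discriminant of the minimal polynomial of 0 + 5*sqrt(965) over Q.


The element 0 + 5*sqrt(965) has minimal polynomial:
x^2 + 0*x - 24125
Discriminant = (0)^2 - 4*(-24125)
= 0 + 96500
= 96500

96500


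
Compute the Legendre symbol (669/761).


p = 761 is prime, so compute (669/761) with the reciprocity algorithm (Jacobi-symbol steps: pull out 2s via (2/n), flip via reciprocity, reduce):
  reciprocity: (669/761) -> +(761/669)
  reduce: (92/669)
  pull out 2: (2/669) = -1  (since 669 mod 8 = 5)
  pull out 2: (2/669) = -1  (since 669 mod 8 = 5)
  reciprocity: (23/669) -> +(669/23)
  reduce: (2/23)
  pull out 2: (2/23) = +1  (since 23 mod 8 = 7)
  (1/23) = 1
Product of signs = 1
(669/761) = 1

1


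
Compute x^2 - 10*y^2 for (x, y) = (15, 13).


x^2 - d*y^2
= 15^2 - 10*13^2
= 225 - 1690
= -1465

-1465


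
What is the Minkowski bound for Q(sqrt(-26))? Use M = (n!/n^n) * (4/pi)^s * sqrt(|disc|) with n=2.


d = -26, d mod 4 = 2, so disc(K) = 4d = -104; |disc(K)| = 104
Imaginary quadratic field, so n = 2, s = r2 = 1, r1 = 0
M = (n!/n^n) * (4/pi)^s * sqrt(|disc(K)|) = (2!/2^2) * (4/pi)^1 * sqrt(104)
= 0.5 * 1.273240 * 10.198039
= 6.4923

6.4923


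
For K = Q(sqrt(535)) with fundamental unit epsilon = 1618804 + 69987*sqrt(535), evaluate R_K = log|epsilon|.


epsilon = 1618804 + 69987*sqrt(535)
= 3.2376e+06
R = ln(3.2376e+06)
= 14.9903

14.9903


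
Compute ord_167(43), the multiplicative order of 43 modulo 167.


We want ord_167(43), the smallest k >= 1 with 43^k = 1 mod 167.
n = 167 = 167, phi(167) = 166; the order divides phi(n).
Divisors of 166: 1, 2, 83, 166
Repeated squaring mod 167: 43^1 = 43, 43^2 = 12, 43^4 = 144, 43^8 = 28, 43^16 = 116, 43^32 = 96, 43^64 = 31, 43^128 = 126
Test divisors in increasing order:
  k=1: 43^1 = 43 mod 167
  k=2: 43^2 = 12 mod 167
  k=83: 43^83 = 31 * 116 * 12 * 43 = 166 mod 167
  k=166: 43^166 = 126 * 96 * 144 * 12 = 1 mod 167  <- first divisor giving 1
Order = 166

166


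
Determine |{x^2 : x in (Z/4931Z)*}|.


For prime p, the number of non-zero quadratic residues is (p-1)/2.
= (4931-1)/2
= 2465

2465


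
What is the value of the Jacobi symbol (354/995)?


Compute (354/995) via quadratic reciprocity:
  pull out 2: (2/995) = -1  (since 995 mod 8 = 3)
  reciprocity: (177/995) -> +(995/177)
  reduce: (110/177)
  pull out 2: (2/177) = +1  (since 177 mod 8 = 1)
  reciprocity: (55/177) -> +(177/55)
  reduce: (12/55)
  pull out 2: (2/55) = +1  (since 55 mod 8 = 7)
  pull out 2: (2/55) = +1  (since 55 mod 8 = 7)
  reciprocity: (3/55) -> -(55/3)
  reduce: (1/3)
  (1/3) = 1
Product of signs = 1

1


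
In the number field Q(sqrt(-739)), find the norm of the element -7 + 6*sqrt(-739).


N(a + b*sqrt(d)) = a^2 - d*b^2
= (-7)^2 - (-739)*(6)^2
= 49 + 26604
= 26653

26653


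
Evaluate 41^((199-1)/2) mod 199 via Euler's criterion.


p = 199 is prime and the exponent is (p-1)/2 = 99, so by Euler's criterion 41^99 = (41/199) = +1 or -1 mod 199.
Compute by square-and-multiply:
  99 = 64 + 32 + 2 + 1 (binary 1100011)
  Repeated squaring mod 199: 41^1 = 41, 41^2 = 89, 41^4 = 160, 41^8 = 128, 41^16 = 66, 41^32 = 177, 41^64 = 86
  41^99 = 41^64 * 41^32 * 41^2 * 41^1 = 86 * 177 * 89 * 41 mod 199
    86 * 177 = 15222 = 98 mod 199
    98 * 89 = 8722 = 165 mod 199
    165 * 41 = 6765 = 198 mod 199
  41^99 = 198 mod 199
Result 198 = p - 1 = -1 mod 199: 41 is a quadratic non-residue mod 199. As a residue in [0, p-1] the value is 198.
41^99 mod 199 = 198

198


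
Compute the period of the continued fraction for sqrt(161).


Run the CF algorithm for sqrt(161).
a_0 = floor(sqrt(161)) = 12; set m_0=0, q_0=1.
Recurrence: m' = q*a - m,  q' = (d - m'^2)/q,  a' = floor((a_0 + m')/q').
  step 1: m=12, q=17, a=1
  step 2: m=5, q=8, a=2
  step 3: m=11, q=5, a=4
  step 4: m=9, q=16, a=1
  step 5: m=7, q=7, a=2
  step 6: m=7, q=16, a=1
  step 7: m=9, q=5, a=4
  step 8: m=11, q=8, a=2
  step 9: m=5, q=17, a=1
  step 10: m=12, q=1, a=24
a_10 = 2*a_0 = 24, so the period closes here.
sqrt(161) = [12; 1, 2, 4, 1, 2, 1, 4, 2, 1, 24]
Period length = 10

10


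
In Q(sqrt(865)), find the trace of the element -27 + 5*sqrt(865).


Tr(a + b*sqrt(d)) = (a + b*sqrt(d)) + (a - b*sqrt(d)) = 2a
= 2 * (-27)
= -54

-54


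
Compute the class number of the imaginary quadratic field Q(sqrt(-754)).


K = Q(sqrt(-754)). d mod 4 = 2, so D = disc(K) = 4d = -3016
h(K) equals the number of primitive reduced positive-definite forms (a, b, c) = a*x^2 + b*x*y + c*y^2 with b^2 - 4ac = D,
where reduced means |b| <= a <= c, with b >= 0 whenever |b| = a or a = c, and primitive means gcd(a, b, c) = 1.
Reduced forces 3a^2 <= |D| = 3016, so 1 <= a <= 31; b must have the parity of D, and c = (b^2 - D)/(4a) must be an integer >= a.
Enumerate a = 1..31, b in [-a, a]:
  a=1: (1, 0, 754)  [1]
  a=2: (2, 0, 377)  [1]
  a=3..4: none
  a=5: (5, -2, 151), (5, 2, 151)  [2]
  a=6: none
  a=7: (7, -6, 109), (7, 6, 109)  [2]
  a=8..9: none
  a=10: (10, -8, 77), (10, 8, 77)  [2]
  a=11: (11, -8, 70), (11, 8, 70)  [2]
  a=12: none
  a=13: (13, 0, 58)  [1]
  a=14: (14, -8, 55), (14, 8, 55)  [2]
  a=15..18: none
  a=19: (19, -10, 41), (19, 10, 41)  [2]
  a=20..21: none
  a=22: (22, -8, 35), (22, 8, 35)  [2]
  a=23..24: none
  a=25: (25, -22, 35), (25, 22, 35)  [2]
  a=26: (26, 0, 29)  [1]
  a=27..31: none
Total reduced forms: 1 + 1 + 2 + 2 + 2 + 2 + 1 + 2 + 2 + 2 + 2 + 1 = 20
h = 20

20


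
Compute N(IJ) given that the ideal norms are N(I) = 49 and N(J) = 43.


N(IJ) = N(I) * N(J)
= 49 * 43
= 2107

2107


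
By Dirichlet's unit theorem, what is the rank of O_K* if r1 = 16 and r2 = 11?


By Dirichlet's unit theorem:
rank = r1 + r2 - 1
= 16 + 11 - 1
= 26

26


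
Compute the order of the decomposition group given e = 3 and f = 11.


|D_P| = e * f
= 3 * 11
= 33

33


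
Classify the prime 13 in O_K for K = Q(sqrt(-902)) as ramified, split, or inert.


K = Q(sqrt(-902)). Since d mod 4 = 2, disc(K) = -3608.
Check p | disc: -3608 mod 13 = 6.
p does not divide disc. Compute Legendre symbol (d/p):
8^((13-1)/2) mod 13 = -1
(d/p) = -1, so p is inert: (p) stays prime with e=1, f=2, g=1.
Therefore p is inert.

inert


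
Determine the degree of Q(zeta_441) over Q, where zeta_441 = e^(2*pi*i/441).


The degree equals Euler's totient phi(441).
441 = 3^2 * 7^2
phi(441) = 252

252


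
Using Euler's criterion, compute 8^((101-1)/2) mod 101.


p = 101 is prime and the exponent is (p-1)/2 = 50, so by Euler's criterion 8^50 = (8/101) = +1 or -1 mod 101.
Compute by square-and-multiply:
  50 = 32 + 16 + 2 (binary 110010)
  Repeated squaring mod 101: 8^1 = 8, 8^2 = 64, 8^4 = 56, 8^8 = 5, 8^16 = 25, 8^32 = 19
  8^50 = 8^32 * 8^16 * 8^2 = 19 * 25 * 64 mod 101
    19 * 25 = 475 = 71 mod 101
    71 * 64 = 4544 = 100 mod 101
  8^50 = 100 mod 101
Result 100 = p - 1 = -1 mod 101: 8 is a quadratic non-residue mod 101. As a residue in [0, p-1] the value is 100.
8^50 mod 101 = 100

100


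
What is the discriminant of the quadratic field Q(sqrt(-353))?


For K = Q(sqrt(d)) with d squarefree: disc(K) = d if d = 1 mod 4, and disc(K) = 4d if d = 2 or 3 mod 4.
Here d = -353, and d mod 4 = 3.
d = 3 mod 4, not 1 (O_K = Z[sqrt(d)]), so disc(K) = 4d = 4 * (-353) = -1412

-1412


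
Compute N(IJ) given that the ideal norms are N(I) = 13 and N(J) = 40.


N(IJ) = N(I) * N(J)
= 13 * 40
= 520

520


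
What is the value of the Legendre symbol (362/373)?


p = 373 is prime, so compute (362/373) with the reciprocity algorithm (Jacobi-symbol steps: pull out 2s via (2/n), flip via reciprocity, reduce):
  pull out 2: (2/373) = -1  (since 373 mod 8 = 5)
  reciprocity: (181/373) -> +(373/181)
  reduce: (11/181)
  reciprocity: (11/181) -> +(181/11)
  reduce: (5/11)
  reciprocity: (5/11) -> +(11/5)
  reduce: (1/5)
  (1/5) = 1
Product of signs = -1
(362/373) = -1

-1


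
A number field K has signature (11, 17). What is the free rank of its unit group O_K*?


By Dirichlet's unit theorem:
rank = r1 + r2 - 1
= 11 + 17 - 1
= 27

27


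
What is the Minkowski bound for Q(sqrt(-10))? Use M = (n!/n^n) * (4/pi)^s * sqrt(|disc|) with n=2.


d = -10, d mod 4 = 2, so disc(K) = 4d = -40; |disc(K)| = 40
Imaginary quadratic field, so n = 2, s = r2 = 1, r1 = 0
M = (n!/n^n) * (4/pi)^s * sqrt(|disc(K)|) = (2!/2^2) * (4/pi)^1 * sqrt(40)
= 0.5 * 1.273240 * 6.324555
= 4.0263

4.0263


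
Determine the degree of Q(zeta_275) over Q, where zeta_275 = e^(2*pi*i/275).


The degree equals Euler's totient phi(275).
275 = 5^2 * 11
phi(275) = 200

200


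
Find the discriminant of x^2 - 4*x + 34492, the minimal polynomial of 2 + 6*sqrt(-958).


The element 2 + 6*sqrt(-958) has minimal polynomial:
x^2 - 4*x + 34492
Discriminant = (-4)^2 - 4*(34492)
= 16 - 137968
= -137952

-137952


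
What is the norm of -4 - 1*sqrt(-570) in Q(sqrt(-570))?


N(a + b*sqrt(d)) = a^2 - d*b^2
= (-4)^2 - (-570)*(-1)^2
= 16 + 570
= 586

586


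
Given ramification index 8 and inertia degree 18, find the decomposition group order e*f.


|D_P| = e * f
= 8 * 18
= 144

144


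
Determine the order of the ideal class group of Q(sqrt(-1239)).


K = Q(sqrt(-1239)). d mod 4 = 1, so D = disc(K) = d = -1239
h(K) equals the number of primitive reduced positive-definite forms (a, b, c) = a*x^2 + b*x*y + c*y^2 with b^2 - 4ac = D,
where reduced means |b| <= a <= c, with b >= 0 whenever |b| = a or a = c, and primitive means gcd(a, b, c) = 1.
Reduced forces 3a^2 <= |D| = 1239, so 1 <= a <= 20; b must have the parity of D, and c = (b^2 - D)/(4a) must be an integer >= a.
Enumerate a = 1..20, b in [-a, a]:
  a=1: (1, 1, 310)  [1]
  a=2: (2, -1, 155), (2, 1, 155)  [2]
  a=3: (3, 3, 104)  [1]
  a=4: (4, -3, 78), (4, 3, 78)  [2]
  a=5: (5, -1, 62), (5, 1, 62)  [2]
  a=6: (6, -3, 52), (6, 3, 52)  [2]
  a=7: (7, 7, 46)  [1]
  a=8: (8, -3, 39), (8, 3, 39)  [2]
  a=9: none
  a=10: (10, -9, 33), (10, -1, 31), (10, 1, 31), (10, 9, 33)  [4]
  a=11: (11, -9, 30), (11, 9, 30)  [2]
  a=12: (12, -3, 26), (12, 3, 26)  [2]
  a=13: (13, -3, 24), (13, 3, 24)  [2]
  a=14: (14, -7, 23), (14, 7, 23)  [2]
  a=15: (15, -9, 22), (15, 9, 22)  [2]
  a=16: (16, -13, 22), (16, 13, 22)  [2]
  a=17: (17, -11, 20), (17, 11, 20)  [2]
  a=18..19: none
  a=20: (20, 19, 20)  [1]
Total reduced forms: 1 + 2 + 1 + 2 + 2 + 2 + 1 + 2 + 4 + 2 + 2 + 2 + 2 + 2 + 2 + 2 + 1 = 32
h = 32

32


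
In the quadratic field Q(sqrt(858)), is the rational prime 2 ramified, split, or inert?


K = Q(sqrt(858)). Since d mod 4 = 2, disc(K) = 3432.
Check p | disc: 3432 mod 2 = 0.
p divides disc, so p ramifies: (p) = P^2 with e=2, f=1, g=1.
Therefore p is ramified.

ramified


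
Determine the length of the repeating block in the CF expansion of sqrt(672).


Run the CF algorithm for sqrt(672).
a_0 = floor(sqrt(672)) = 25; set m_0=0, q_0=1.
Recurrence: m' = q*a - m,  q' = (d - m'^2)/q,  a' = floor((a_0 + m')/q').
  step 1: m=25, q=47, a=1
  step 2: m=22, q=4, a=11
  step 3: m=22, q=47, a=1
  step 4: m=25, q=1, a=50
a_4 = 2*a_0 = 50, so the period closes here.
sqrt(672) = [25; 1, 11, 1, 50]
Period length = 4

4


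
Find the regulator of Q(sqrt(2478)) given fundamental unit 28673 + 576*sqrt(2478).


epsilon = 28673 + 576*sqrt(2478)
= 57346.0000
R = ln(57346.0000)
= 10.9569

10.9569


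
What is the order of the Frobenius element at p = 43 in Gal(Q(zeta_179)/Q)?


The Frobenius at p in Gal(Q(zeta_n)/Q) = (Z/nZ)* is the class of p, so its order is ord_179(43), the smallest k >= 1 with 43^k = 1 mod 179.
n = 179 = 179, phi(179) = 178; the order divides phi(n).
Divisors of 178: 1, 2, 89, 178
Repeated squaring mod 179: 43^1 = 43, 43^2 = 59, 43^4 = 80, 43^8 = 135, 43^16 = 146, 43^32 = 15, 43^64 = 46, 43^128 = 147
Test divisors in increasing order:
  k=1: 43^1 = 43 mod 179
  k=2: 43^2 = 59 mod 179
  k=89: 43^89 = 46 * 146 * 135 * 43 = 1 mod 179  <- first divisor giving 1
Order = 89

89


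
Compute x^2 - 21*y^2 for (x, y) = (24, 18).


x^2 - d*y^2
= 24^2 - 21*18^2
= 576 - 6804
= -6228

-6228


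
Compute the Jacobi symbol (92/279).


Compute (92/279) via quadratic reciprocity:
  pull out 2: (2/279) = +1  (since 279 mod 8 = 7)
  pull out 2: (2/279) = +1  (since 279 mod 8 = 7)
  reciprocity: (23/279) -> -(279/23)
  reduce: (3/23)
  reciprocity: (3/23) -> -(23/3)
  reduce: (2/3)
  pull out 2: (2/3) = -1  (since 3 mod 8 = 3)
  (1/3) = 1
Product of signs = -1

-1


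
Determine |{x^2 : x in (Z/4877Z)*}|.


For prime p, the number of non-zero quadratic residues is (p-1)/2.
= (4877-1)/2
= 2438

2438


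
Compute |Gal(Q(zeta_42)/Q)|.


|Gal(Q(zeta_42)/Q)| = phi(42)
= 12

12


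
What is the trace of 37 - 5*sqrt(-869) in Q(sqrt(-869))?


Tr(a + b*sqrt(d)) = (a + b*sqrt(d)) + (a - b*sqrt(d)) = 2a
= 2 * (37)
= 74

74


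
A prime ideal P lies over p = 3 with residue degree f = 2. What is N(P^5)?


N(P^a) = p^(a*f)
= 3^(5*2)
= 3^10
= 59049

59049


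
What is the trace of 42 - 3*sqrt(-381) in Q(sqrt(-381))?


Tr(a + b*sqrt(d)) = (a + b*sqrt(d)) + (a - b*sqrt(d)) = 2a
= 2 * (42)
= 84

84


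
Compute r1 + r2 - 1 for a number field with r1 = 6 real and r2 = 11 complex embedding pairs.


By Dirichlet's unit theorem:
rank = r1 + r2 - 1
= 6 + 11 - 1
= 16

16


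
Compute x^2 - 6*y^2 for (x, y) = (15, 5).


x^2 - d*y^2
= 15^2 - 6*5^2
= 225 - 150
= 75

75


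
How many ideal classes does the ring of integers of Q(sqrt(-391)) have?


K = Q(sqrt(-391)). d mod 4 = 1, so D = disc(K) = d = -391
h(K) equals the number of primitive reduced positive-definite forms (a, b, c) = a*x^2 + b*x*y + c*y^2 with b^2 - 4ac = D,
where reduced means |b| <= a <= c, with b >= 0 whenever |b| = a or a = c, and primitive means gcd(a, b, c) = 1.
Reduced forces 3a^2 <= |D| = 391, so 1 <= a <= 11; b must have the parity of D, and c = (b^2 - D)/(4a) must be an integer >= a.
Enumerate a = 1..11, b in [-a, a]:
  a=1: (1, 1, 98)  [1]
  a=2: (2, -1, 49), (2, 1, 49)  [2]
  a=3: none
  a=4: (4, -3, 25), (4, 3, 25)  [2]
  a=5: (5, -3, 20), (5, 3, 20)  [2]
  a=6: none
  a=7: (7, -1, 14), (7, 1, 14)  [2]
  a=8: (8, -5, 13), (8, 5, 13)  [2]
  a=9: none
  a=10: (10, -7, 11), (10, 3, 10), (10, 7, 11)  [3]
  a=11: none
Total reduced forms: 1 + 2 + 2 + 2 + 2 + 2 + 3 = 14
h = 14

14


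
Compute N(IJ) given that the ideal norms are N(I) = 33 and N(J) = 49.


N(IJ) = N(I) * N(J)
= 33 * 49
= 1617

1617


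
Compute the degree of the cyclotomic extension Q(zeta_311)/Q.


The degree equals Euler's totient phi(311).
311 = 311
phi(311) = 310

310


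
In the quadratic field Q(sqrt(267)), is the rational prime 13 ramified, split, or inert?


K = Q(sqrt(267)). Since d mod 4 = 3, disc(K) = 1068.
Check p | disc: 1068 mod 13 = 2.
p does not divide disc. Compute Legendre symbol (d/p):
7^((13-1)/2) mod 13 = -1
(d/p) = -1, so p is inert: (p) stays prime with e=1, f=2, g=1.
Therefore p is inert.

inert


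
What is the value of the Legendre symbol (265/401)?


p = 401 is prime, so compute (265/401) with the reciprocity algorithm (Jacobi-symbol steps: pull out 2s via (2/n), flip via reciprocity, reduce):
  reciprocity: (265/401) -> +(401/265)
  reduce: (136/265)
  pull out 2: (2/265) = +1  (since 265 mod 8 = 1)
  pull out 2: (2/265) = +1  (since 265 mod 8 = 1)
  pull out 2: (2/265) = +1  (since 265 mod 8 = 1)
  reciprocity: (17/265) -> +(265/17)
  reduce: (10/17)
  pull out 2: (2/17) = +1  (since 17 mod 8 = 1)
  reciprocity: (5/17) -> +(17/5)
  reduce: (2/5)
  pull out 2: (2/5) = -1  (since 5 mod 8 = 5)
  (1/5) = 1
Product of signs = -1
(265/401) = -1

-1


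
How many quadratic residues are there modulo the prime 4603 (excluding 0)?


For prime p, the number of non-zero quadratic residues is (p-1)/2.
= (4603-1)/2
= 2301

2301


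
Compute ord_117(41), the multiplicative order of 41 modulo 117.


We want ord_117(41), the smallest k >= 1 with 41^k = 1 mod 117.
n = 117 = 3^2 * 13, phi(117) = 72; the order divides phi(n).
Divisors of 72: 1, 2, 3, 4, 6, 8, 9, 12, 18, 24, 36, 72
Repeated squaring mod 117: 41^1 = 41, 41^2 = 43, 41^4 = 94, 41^8 = 61, 41^16 = 94, 41^32 = 61, 41^64 = 94
Test divisors in increasing order:
  k=1: 41^1 = 41 mod 117
  k=2: 41^2 = 43 mod 117
  k=3: 41^3 = 43 * 41 = 8 mod 117
  k=4: 41^4 = 94 mod 117
  k=6: 41^6 = 94 * 43 = 64 mod 117
  k=8: 41^8 = 61 mod 117
  k=9: 41^9 = 61 * 41 = 44 mod 117
  k=12: 41^12 = 61 * 94 = 1 mod 117  <- first divisor giving 1
Order = 12

12


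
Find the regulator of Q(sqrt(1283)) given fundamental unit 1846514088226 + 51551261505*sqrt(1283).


epsilon = 1846514088226 + 51551261505*sqrt(1283)
= 3.6930e+12
R = ln(3.6930e+12)
= 28.9375

28.9375


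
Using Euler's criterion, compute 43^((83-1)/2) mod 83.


p = 83 is prime and the exponent is (p-1)/2 = 41, so by Euler's criterion 43^41 = (43/83) = +1 or -1 mod 83.
Compute by square-and-multiply:
  41 = 32 + 8 + 1 (binary 101001)
  Repeated squaring mod 83: 43^1 = 43, 43^2 = 23, 43^4 = 31, 43^8 = 48, 43^16 = 63, 43^32 = 68
  43^41 = 43^32 * 43^8 * 43^1 = 68 * 48 * 43 mod 83
    68 * 48 = 3264 = 27 mod 83
    27 * 43 = 1161 = 82 mod 83
  43^41 = 82 mod 83
Result 82 = p - 1 = -1 mod 83: 43 is a quadratic non-residue mod 83. As a residue in [0, p-1] the value is 82.
43^41 mod 83 = 82

82
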